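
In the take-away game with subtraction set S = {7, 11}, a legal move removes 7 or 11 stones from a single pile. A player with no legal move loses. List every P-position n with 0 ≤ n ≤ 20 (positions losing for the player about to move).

G(0) = 0
G(1) = mex{} = 0
G(2) = mex{} = 0
G(3) = mex{} = 0
G(4) = mex{} = 0
G(5) = mex{} = 0
G(6) = mex{} = 0
G(7) = mex{0} = 1
G(8) = mex{0} = 1
G(9) = mex{0} = 1
G(10) = mex{0} = 1
G(11) = mex{0,0} = 1
G(12) = mex{0,0} = 1
G(13) = mex{0,0} = 1
G(14) = mex{1,0} = 2
G(15) = mex{1,0} = 2
G(16) = mex{1,0} = 2
G(17) = mex{1,0} = 2
G(18) = mex{1,1} = 0
G(19) = mex{1,1} = 0
G(20) = mex{1,1} = 0
P-positions are exactly the n with G(n) = 0.

0, 1, 2, 3, 4, 5, 6, 18, 19, 20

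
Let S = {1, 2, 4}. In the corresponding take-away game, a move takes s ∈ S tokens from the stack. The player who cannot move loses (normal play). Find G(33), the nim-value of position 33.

G(0) = 0
G(1) = mex{0} = 1
G(2) = mex{1,0} = 2
G(3) = mex{2,1} = 0
G(4) = mex{0,2,0} = 1
G(5) = mex{1,0,1} = 2
G(6) = mex{2,1,2} = 0
G(7) = mex{0,2,0} = 1
G(8) = mex{1,0,1} = 2
G(9) = mex{2,1,2} = 0
G(10) = mex{0,2,0} = 1
G(11) = mex{1,0,1} = 2
G(12) = mex{2,1,2} = 0
G(13) = mex{0,2,0} = 1
G(14) = mex{1,0,1} = 2
G(15) = mex{2,1,2} = 0
G(16) = mex{0,2,0} = 1
G(17) = mex{1,0,1} = 2
G(18) = mex{2,1,2} = 0
G(19) = mex{0,2,0} = 1
G(20) = mex{1,0,1} = 2
G(21) = mex{2,1,2} = 0
G(22) = mex{0,2,0} = 1
G(23) = mex{1,0,1} = 2
G(24) = mex{2,1,2} = 0
G(25) = mex{0,2,0} = 1
G(26) = mex{1,0,1} = 2
G(27) = mex{2,1,2} = 0
G(28) = mex{0,2,0} = 1
G(29) = mex{1,0,1} = 2
G(30) = mex{2,1,2} = 0
G(31) = mex{0,2,0} = 1
G(32) = mex{1,0,1} = 2
G(33) = mex{2,1,2} = 0

0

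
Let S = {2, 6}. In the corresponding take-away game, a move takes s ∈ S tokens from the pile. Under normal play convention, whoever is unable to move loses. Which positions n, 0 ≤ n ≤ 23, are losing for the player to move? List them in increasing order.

G(0) = 0
G(1) = mex{} = 0
G(2) = mex{0} = 1
G(3) = mex{0} = 1
G(4) = mex{1} = 0
G(5) = mex{1} = 0
G(6) = mex{0,0} = 1
G(7) = mex{0,0} = 1
G(8) = mex{1,1} = 0
G(9) = mex{1,1} = 0
G(10) = mex{0,0} = 1
G(11) = mex{0,0} = 1
G(12) = mex{1,1} = 0
G(13) = mex{1,1} = 0
G(14) = mex{0,0} = 1
G(15) = mex{0,0} = 1
G(16) = mex{1,1} = 0
G(17) = mex{1,1} = 0
G(18) = mex{0,0} = 1
G(19) = mex{0,0} = 1
G(20) = mex{1,1} = 0
G(21) = mex{1,1} = 0
G(22) = mex{0,0} = 1
G(23) = mex{0,0} = 1
P-positions are exactly the n with G(n) = 0.

0, 1, 4, 5, 8, 9, 12, 13, 16, 17, 20, 21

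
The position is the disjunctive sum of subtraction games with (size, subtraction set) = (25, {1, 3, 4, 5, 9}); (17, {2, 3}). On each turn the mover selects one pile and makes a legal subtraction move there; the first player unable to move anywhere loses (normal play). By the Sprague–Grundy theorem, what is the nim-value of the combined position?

0

Pile A, S = {1, 3, 4, 5, 9}:
G(0) = 0
G(1) = mex{0} = 1
G(2) = mex{1} = 0
G(3) = mex{0,0} = 1
G(4) = mex{1,1,0} = 2
G(5) = mex{2,0,1,0} = 3
G(6) = mex{3,1,0,1} = 2
G(7) = mex{2,2,1,0} = 3
G(8) = mex{3,3,2,1} = 0
G(9) = mex{0,2,3,2,0} = 1
G(10) = mex{1,3,2,3,1} = 0
G(11) = mex{0,0,3,2,0} = 1
G(12) = mex{1,1,0,3,1} = 2
G(13) = mex{2,0,1,0,2} = 3
G(14) = mex{3,1,0,1,3} = 2
G(15) = mex{2,2,1,0,2} = 3
G(16) = mex{3,3,2,1,3} = 0
G(17) = mex{0,2,3,2,0} = 1
G(18) = mex{1,3,2,3,1} = 0
G(19) = mex{0,0,3,2,0} = 1
G(20) = mex{1,1,0,3,1} = 2
G(21) = mex{2,0,1,0,2} = 3
G(22) = mex{3,1,0,1,3} = 2
G(23) = mex{2,2,1,0,2} = 3
G(24) = mex{3,3,2,1,3} = 0
G(25) = mex{0,2,3,2,0} = 1
G_A(25) = 1.
Pile B, S = {2, 3}:
n :  0  1  2  3  4  5  6  7  8  9 10 11 12 13 14 15 16 17
G :  0  0  1  1  2  0  0  1  1  2  0  0  1  1  2  0  0  1
G_B(17) = 1.
Combined Grundy value = 1 ⊕ 1 = 0.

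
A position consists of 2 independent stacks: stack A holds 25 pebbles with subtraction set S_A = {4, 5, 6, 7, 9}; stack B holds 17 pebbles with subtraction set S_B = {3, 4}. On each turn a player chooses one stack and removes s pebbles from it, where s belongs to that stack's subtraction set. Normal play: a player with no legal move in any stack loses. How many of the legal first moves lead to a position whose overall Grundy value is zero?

Stack A, S = {4, 5, 6, 7, 9}:
n :  0  1  2  3  4  5  6  7  8  9 10 11 12 13 14 15 16 17 18 19 20 21 22 23 24 25
G :  0  0  0  0  1  1  1  1  2  2  2  2  3  0  0  0  0  1  1  1  1  2  2  2  2  3
G_A(25) = 3.
Stack B, S = {3, 4}:
n :  0  1  2  3  4  5  6  7  8  9 10 11 12 13 14 15 16 17
G :  0  0  0  1  1  1  2  0  0  0  1  1  1  2  0  0  0  1
G_B(17) = 1.
Combined Grundy value = 3 ⊕ 1 = 2.
A winning move leaves total XOR = 0, i.e. changes one component's Grundy value g to g ⊕ X where X is the current total.
Stack A: need g' = 3⊕2 = 1. Options: 25−4→G=2, 25−5→G=1, 25−6→G=1, 25−7→G=1, 25−9→G=0. Hits: 3.
Stack B: need g' = 1⊕2 = 3. Options: 17−3→G=0, 17−4→G=2. Hits: 0.

3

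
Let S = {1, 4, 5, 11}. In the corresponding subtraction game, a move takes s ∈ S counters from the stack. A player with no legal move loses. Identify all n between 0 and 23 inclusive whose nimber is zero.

G(0) = 0
G(1) = mex{0} = 1
G(2) = mex{1} = 0
G(3) = mex{0} = 1
G(4) = mex{1,0} = 2
G(5) = mex{2,1,0} = 3
G(6) = mex{3,0,1} = 2
G(7) = mex{2,1,0} = 3
G(8) = mex{3,2,1} = 0
G(9) = mex{0,3,2} = 1
G(10) = mex{1,2,3} = 0
G(11) = mex{0,3,2,0} = 1
G(12) = mex{1,0,3,1} = 2
G(13) = mex{2,1,0,0} = 3
G(14) = mex{3,0,1,1} = 2
G(15) = mex{2,1,0,2} = 3
G(16) = mex{3,2,1,3} = 0
G(17) = mex{0,3,2,2} = 1
G(18) = mex{1,2,3,3} = 0
G(19) = mex{0,3,2,0} = 1
G(20) = mex{1,0,3,1} = 2
G(21) = mex{2,1,0,0} = 3
G(22) = mex{3,0,1,1} = 2
G(23) = mex{2,1,0,2} = 3
P-positions are exactly the n with G(n) = 0.

0, 2, 8, 10, 16, 18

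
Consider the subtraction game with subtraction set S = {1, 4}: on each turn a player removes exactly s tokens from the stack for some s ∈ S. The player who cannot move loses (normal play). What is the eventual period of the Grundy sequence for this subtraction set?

5

G(0) = 0
G(1) = mex{0} = 1
G(2) = mex{1} = 0
G(3) = mex{0} = 1
G(4) = mex{1,0} = 2
G(5) = mex{2,1} = 0
G(6) = mex{0,0} = 1
G(7) = mex{1,1} = 0
G(8) = mex{0,2} = 1
G(9) = mex{1,0} = 2
G(10) = mex{2,1} = 0
G(11) = mex{0,0} = 1
G(12) = mex{1,1} = 0
G(13) = mex{0,2} = 1
G(14) = mex{1,0} = 2
G(n+5) = G(n) holds for n = 0,…,3 (a full window of length max(S) = 4), so the sequence is purely periodic with period 5.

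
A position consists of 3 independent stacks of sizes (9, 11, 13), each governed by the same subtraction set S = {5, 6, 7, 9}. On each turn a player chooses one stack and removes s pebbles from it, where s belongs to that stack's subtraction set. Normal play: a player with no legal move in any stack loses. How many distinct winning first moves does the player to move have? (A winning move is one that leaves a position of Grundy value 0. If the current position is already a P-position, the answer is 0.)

4

All stacks use S = {5, 6, 7, 9}:
n :  0  1  2  3  4  5  6  7  8  9 10 11 12 13
G :  0  0  0  0  0  1  1  1  1  1  2  2  2  2
Stack A: G(9) = 1.
Stack B: G(11) = 2.
Stack C: G(13) = 2.
Combined Grundy value = 1 ⊕ 2 ⊕ 2 = 1.
A winning move leaves total XOR = 0, i.e. changes one component's Grundy value g to g ⊕ X where X is the current total.
Stack A: need g' = 1⊕1 = 0. Options: 9−5→G=0, 9−6→G=0, 9−7→G=0, 9−9→G=0. Hits: 4.
Stack B: need g' = 2⊕1 = 3. Options: 11−5→G=1, 11−6→G=1, 11−7→G=0, 11−9→G=0. Hits: 0.
Stack C: need g' = 2⊕1 = 3. Options: 13−5→G=1, 13−6→G=1, 13−7→G=1, 13−9→G=0. Hits: 0.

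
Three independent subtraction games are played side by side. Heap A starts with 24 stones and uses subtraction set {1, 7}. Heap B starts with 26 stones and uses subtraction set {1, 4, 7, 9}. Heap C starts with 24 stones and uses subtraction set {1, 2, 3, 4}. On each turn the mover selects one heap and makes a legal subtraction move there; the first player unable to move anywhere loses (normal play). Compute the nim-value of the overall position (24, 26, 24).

4

Heap A, S = {1, 7}:
n :  0  1  2  3  4  5  6  7  8  9 10 11 12 13 14 15 16 17 18 19 20 21 22 23 24
G :  0  1  0  1  0  1  0  1  0  1  0  1  0  1  0  1  0  1  0  1  0  1  0  1  0
G_A(24) = 0.
Heap B, S = {1, 4, 7, 9}:
G(0) = 0
G(1) = mex{0} = 1
G(2) = mex{1} = 0
G(3) = mex{0} = 1
G(4) = mex{1,0} = 2
G(5) = mex{2,1} = 0
G(6) = mex{0,0} = 1
G(7) = mex{1,1,0} = 2
G(8) = mex{2,2,1} = 0
G(9) = mex{0,0,0,0} = 1
G(10) = mex{1,1,1,1} = 0
G(11) = mex{0,2,2,0} = 1
G(12) = mex{1,0,0,1} = 2
G(13) = mex{2,1,1,2} = 0
G(14) = mex{0,0,2,0} = 1
G(15) = mex{1,1,0,1} = 2
G(16) = mex{2,2,1,2} = 0
G(17) = mex{0,0,0,0} = 1
G(18) = mex{1,1,1,1} = 0
G(19) = mex{0,2,2,0} = 1
G(20) = mex{1,0,0,1} = 2
G(21) = mex{2,1,1,2} = 0
G(22) = mex{0,0,2,0} = 1
G(23) = mex{1,1,0,1} = 2
G(24) = mex{2,2,1,2} = 0
G(25) = mex{0,0,0,0} = 1
G(26) = mex{1,1,1,1} = 0
G_B(26) = 0.
Heap C, S = {1, 2, 3, 4}:
n :  0  1  2  3  4  5  6  7  8  9 10 11 12 13 14 15 16 17 18 19 20 21 22 23 24
G :  0  1  2  3  4  0  1  2  3  4  0  1  2  3  4  0  1  2  3  4  0  1  2  3  4
G_C(24) = 4.
Combined Grundy value = 0 ⊕ 0 ⊕ 4 = 4.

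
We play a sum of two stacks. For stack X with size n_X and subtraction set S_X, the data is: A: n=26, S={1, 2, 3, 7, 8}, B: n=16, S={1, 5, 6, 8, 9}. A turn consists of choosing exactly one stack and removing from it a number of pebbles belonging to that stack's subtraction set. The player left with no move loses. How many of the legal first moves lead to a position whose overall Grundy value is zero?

1

Stack A, S = {1, 2, 3, 7, 8}:
n :  0  1  2  3  4  5  6  7  8  9 10 11 12 13 14 15 16 17 18 19 20 21 22 23 24 25 26
G :  0  1  2  3  0  1  2  3  4  0  1  2  3  0  1  2  3  4  0  1  2  3  0  1  2  3  4
G_A(26) = 4.
Stack B, S = {1, 5, 6, 8, 9}:
G(0) = 0
G(1) = mex{0} = 1
G(2) = mex{1} = 0
G(3) = mex{0} = 1
G(4) = mex{1} = 0
G(5) = mex{0,0} = 1
G(6) = mex{1,1,0} = 2
G(7) = mex{2,0,1} = 3
G(8) = mex{3,1,0,0} = 2
G(9) = mex{2,0,1,1,0} = 3
G(10) = mex{3,1,0,0,1} = 2
G(11) = mex{2,2,1,1,0} = 3
G(12) = mex{3,3,2,0,1} = 4
G(13) = mex{4,2,3,1,0} = 5
G(14) = mex{5,3,2,2,1} = 0
G(15) = mex{0,2,3,3,2} = 1
G(16) = mex{1,3,2,2,3} = 0
G_B(16) = 0.
Combined Grundy value = 4 ⊕ 0 = 4.
A winning move leaves total XOR = 0, i.e. changes one component's Grundy value g to g ⊕ X where X is the current total.
Stack A: need g' = 4⊕4 = 0. Options: 26−1→G=3, 26−2→G=2, 26−3→G=1, 26−7→G=1, 26−8→G=0. Hits: 1.
Stack B: need g' = 0⊕4 = 4. Options: 16−1→G=1, 16−5→G=3, 16−6→G=2, 16−8→G=2, 16−9→G=3. Hits: 0.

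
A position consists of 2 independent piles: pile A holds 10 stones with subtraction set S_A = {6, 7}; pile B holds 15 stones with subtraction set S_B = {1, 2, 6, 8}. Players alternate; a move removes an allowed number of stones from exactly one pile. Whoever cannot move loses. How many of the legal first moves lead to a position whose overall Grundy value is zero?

0

Pile A, S = {6, 7}:
G(0) = 0
G(1) = mex{} = 0
G(2) = mex{} = 0
G(3) = mex{} = 0
G(4) = mex{} = 0
G(5) = mex{} = 0
G(6) = mex{0} = 1
G(7) = mex{0,0} = 1
G(8) = mex{0,0} = 1
G(9) = mex{0,0} = 1
G(10) = mex{0,0} = 1
G_A(10) = 1.
Pile B, S = {1, 2, 6, 8}:
n :  0  1  2  3  4  5  6  7  8  9 10 11 12 13 14 15
G :  0  1  2  0  1  2  3  0  1  2  0  1  2  3  0  1
G_B(15) = 1.
Combined Grundy value = 1 ⊕ 1 = 0.
A winning move leaves total XOR = 0, i.e. changes one component's Grundy value g to g ⊕ X where X is the current total.
Pile A: target g' = 1⊕0 = 1, but every legal move changes the Grundy value (mex property), so 0 moves.
Pile B: target g' = 1⊕0 = 1, but every legal move changes the Grundy value (mex property), so 0 moves.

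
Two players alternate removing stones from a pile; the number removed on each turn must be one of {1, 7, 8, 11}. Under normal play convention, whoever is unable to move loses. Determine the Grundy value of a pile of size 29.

3

G(0) = 0
G(1) = mex{0} = 1
G(2) = mex{1} = 0
G(3) = mex{0} = 1
G(4) = mex{1} = 0
G(5) = mex{0} = 1
G(6) = mex{1} = 0
G(7) = mex{0,0} = 1
G(8) = mex{1,1,0} = 2
G(9) = mex{2,0,1} = 3
G(10) = mex{3,1,0} = 2
G(11) = mex{2,0,1,0} = 3
G(12) = mex{3,1,0,1} = 2
G(13) = mex{2,0,1,0} = 3
G(14) = mex{3,1,0,1} = 2
G(15) = mex{2,2,1,0} = 3
G(16) = mex{3,3,2,1} = 0
G(17) = mex{0,2,3,0} = 1
G(18) = mex{1,3,2,1} = 0
G(19) = mex{0,2,3,2} = 1
G(20) = mex{1,3,2,3} = 0
G(21) = mex{0,2,3,2} = 1
G(22) = mex{1,3,2,3} = 0
G(23) = mex{0,0,3,2} = 1
G(24) = mex{1,1,0,3} = 2
G(25) = mex{2,0,1,2} = 3
G(26) = mex{3,1,0,3} = 2
G(27) = mex{2,0,1,0} = 3
G(28) = mex{3,1,0,1} = 2
G(29) = mex{2,0,1,0} = 3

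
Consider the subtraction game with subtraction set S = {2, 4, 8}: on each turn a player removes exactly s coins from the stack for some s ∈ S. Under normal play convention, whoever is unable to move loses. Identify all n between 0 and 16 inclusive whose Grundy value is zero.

n :  0  1  2  3  4  5  6  7  8  9 10 11 12 13 14 15 16
G :  0  0  1  1  2  2  0  0  1  1  2  2  0  0  1  1  2
P-positions are exactly the n with G(n) = 0.

0, 1, 6, 7, 12, 13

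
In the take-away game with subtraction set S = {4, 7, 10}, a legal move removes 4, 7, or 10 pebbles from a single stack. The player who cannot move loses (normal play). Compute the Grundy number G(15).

0

n :  0  1  2  3  4  5  6  7  8  9 10 11 12 13 14 15
G :  0  0  0  0  1  1  1  1  2  2  2  2  3  3  0  0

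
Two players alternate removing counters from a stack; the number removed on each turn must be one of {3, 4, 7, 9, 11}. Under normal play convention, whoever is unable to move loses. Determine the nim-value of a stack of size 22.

n :  0  1  2  3  4  5  6  7  8  9 10 11 12 13 14 15 16 17 18 19 20 21 22
G :  0  0  0  1  1  1  2  2  2  3  3  3  4  4  0  0  0  1  1  1  2  2  2

2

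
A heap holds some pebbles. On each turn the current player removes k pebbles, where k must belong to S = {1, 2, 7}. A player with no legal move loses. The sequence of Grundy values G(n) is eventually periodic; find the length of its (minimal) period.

n :  0  1  2  3  4  5  6  7  8  9 10 11 12 13 14
G :  0  1  2  0  1  2  0  1  2  0  1  2  0  1  2
G(n+3) = G(n) holds for n = 0,…,6 (a full window of length max(S) = 7), so the sequence is purely periodic with period 3.

3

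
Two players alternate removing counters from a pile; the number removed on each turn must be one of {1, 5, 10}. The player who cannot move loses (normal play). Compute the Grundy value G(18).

n :  0  1  2  3  4  5  6  7  8  9 10 11 12 13 14 15 16 17 18
G :  0  1  0  1  0  1  0  1  0  1  2  3  2  3  2  0  1  0  1

1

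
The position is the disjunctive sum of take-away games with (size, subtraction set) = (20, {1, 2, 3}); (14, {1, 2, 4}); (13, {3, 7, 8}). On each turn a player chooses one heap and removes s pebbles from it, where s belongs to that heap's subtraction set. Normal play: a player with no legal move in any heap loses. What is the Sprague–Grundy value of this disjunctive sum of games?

0

Heap A, S = {1, 2, 3}:
G(0) = 0
G(1) = mex{0} = 1
G(2) = mex{1,0} = 2
G(3) = mex{2,1,0} = 3
G(4) = mex{3,2,1} = 0
G(5) = mex{0,3,2} = 1
G(6) = mex{1,0,3} = 2
G(7) = mex{2,1,0} = 3
G(8) = mex{3,2,1} = 0
G(9) = mex{0,3,2} = 1
G(10) = mex{1,0,3} = 2
G(11) = mex{2,1,0} = 3
G(12) = mex{3,2,1} = 0
G(13) = mex{0,3,2} = 1
G(14) = mex{1,0,3} = 2
G(15) = mex{2,1,0} = 3
G(16) = mex{3,2,1} = 0
G(17) = mex{0,3,2} = 1
G(18) = mex{1,0,3} = 2
G(19) = mex{2,1,0} = 3
G(20) = mex{3,2,1} = 0
G_A(20) = 0.
Heap B, S = {1, 2, 4}:
n :  0  1  2  3  4  5  6  7  8  9 10 11 12 13 14
G :  0  1  2  0  1  2  0  1  2  0  1  2  0  1  2
G_B(14) = 2.
Heap C, S = {3, 7, 8}:
G(0) = 0
G(1) = mex{} = 0
G(2) = mex{} = 0
G(3) = mex{0} = 1
G(4) = mex{0} = 1
G(5) = mex{0} = 1
G(6) = mex{1} = 0
G(7) = mex{1,0} = 2
G(8) = mex{1,0,0} = 2
G(9) = mex{0,0,0} = 1
G(10) = mex{2,1,0} = 3
G(11) = mex{2,1,1} = 0
G(12) = mex{1,1,1} = 0
G(13) = mex{3,0,1} = 2
G_C(13) = 2.
Combined Grundy value = 0 ⊕ 2 ⊕ 2 = 0.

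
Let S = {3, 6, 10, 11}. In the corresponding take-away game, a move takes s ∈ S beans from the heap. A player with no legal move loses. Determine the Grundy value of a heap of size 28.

n :  0  1  2  3  4  5  6  7  8  9 10 11 12 13 14 15 16 17 18 19 20 21 22 23 24 25 26 27 28
G :  0  0  0  1  1  1  2  2  2  0  3  3  1  4  0  2  0  1  0  1  2  1  2  0  2  3  1  3  4

4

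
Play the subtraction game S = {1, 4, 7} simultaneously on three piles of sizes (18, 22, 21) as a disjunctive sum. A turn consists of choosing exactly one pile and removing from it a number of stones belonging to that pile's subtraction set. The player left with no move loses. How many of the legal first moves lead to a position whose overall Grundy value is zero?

7

All piles use S = {1, 4, 7}:
n :  0  1  2  3  4  5  6  7  8  9 10 11 12 13 14 15 16 17 18 19 20 21 22
G :  0  1  0  1  2  0  1  2  0  1  0  1  2  0  1  2  0  1  0  1  2  0  1
Pile A: G(18) = 0.
Pile B: G(22) = 1.
Pile C: G(21) = 0.
Combined Grundy value = 0 ⊕ 1 ⊕ 0 = 1.
A winning move leaves total XOR = 0, i.e. changes one component's Grundy value g to g ⊕ X where X is the current total.
Pile A: need g' = 0⊕1 = 1. Options: 18−1→G=1, 18−4→G=1, 18−7→G=1. Hits: 3.
Pile B: need g' = 1⊕1 = 0. Options: 22−1→G=0, 22−4→G=0, 22−7→G=2. Hits: 2.
Pile C: need g' = 0⊕1 = 1. Options: 21−1→G=2, 21−4→G=1, 21−7→G=1. Hits: 2.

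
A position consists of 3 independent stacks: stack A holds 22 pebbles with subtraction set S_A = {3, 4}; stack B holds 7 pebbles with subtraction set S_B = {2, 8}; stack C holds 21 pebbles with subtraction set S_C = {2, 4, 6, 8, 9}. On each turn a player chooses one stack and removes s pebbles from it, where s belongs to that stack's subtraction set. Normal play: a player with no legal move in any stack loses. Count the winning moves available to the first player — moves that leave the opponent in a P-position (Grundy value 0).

1

Stack A, S = {3, 4}:
n :  0  1  2  3  4  5  6  7  8  9 10 11 12 13 14 15 16 17 18 19 20 21 22
G :  0  0  0  1  1  1  2  0  0  0  1  1  1  2  0  0  0  1  1  1  2  0  0
G_A(22) = 0.
Stack B, S = {2, 8}:
n : 0 1 2 3 4 5 6 7
G : 0 0 1 1 0 0 1 1
G_B(7) = 1.
Stack C, S = {2, 4, 6, 8, 9}:
G(0) = 0
G(1) = mex{} = 0
G(2) = mex{0} = 1
G(3) = mex{0} = 1
G(4) = mex{1,0} = 2
G(5) = mex{1,0} = 2
G(6) = mex{2,1,0} = 3
G(7) = mex{2,1,0} = 3
G(8) = mex{3,2,1,0} = 4
G(9) = mex{3,2,1,0,0} = 4
G(10) = mex{4,3,2,1,0} = 5
G(11) = mex{4,3,2,1,1} = 0
G(12) = mex{5,4,3,2,1} = 0
G(13) = mex{0,4,3,2,2} = 1
G(14) = mex{0,5,4,3,2} = 1
G(15) = mex{1,0,4,3,3} = 2
G(16) = mex{1,0,5,4,3} = 2
G(17) = mex{2,1,0,4,4} = 3
G(18) = mex{2,1,0,5,4} = 3
G(19) = mex{3,2,1,0,5} = 4
G(20) = mex{3,2,1,0,0} = 4
G(21) = mex{4,3,2,1,0} = 5
G_C(21) = 5.
Combined Grundy value = 0 ⊕ 1 ⊕ 5 = 4.
A winning move leaves total XOR = 0, i.e. changes one component's Grundy value g to g ⊕ X where X is the current total.
Stack A: need g' = 0⊕4 = 4. Options: 22−3→G=1, 22−4→G=1. Hits: 0.
Stack B: need g' = 1⊕4 = 5. Options: 7−2→G=0. Hits: 0.
Stack C: need g' = 5⊕4 = 1. Options: 21−2→G=4, 21−4→G=3, 21−6→G=2, 21−8→G=1, 21−9→G=0. Hits: 1.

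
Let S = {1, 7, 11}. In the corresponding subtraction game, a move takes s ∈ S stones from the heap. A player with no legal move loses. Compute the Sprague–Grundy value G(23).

1

G(0) = 0
G(1) = mex{0} = 1
G(2) = mex{1} = 0
G(3) = mex{0} = 1
G(4) = mex{1} = 0
G(5) = mex{0} = 1
G(6) = mex{1} = 0
G(7) = mex{0,0} = 1
G(8) = mex{1,1} = 0
G(9) = mex{0,0} = 1
G(10) = mex{1,1} = 0
G(11) = mex{0,0,0} = 1
G(12) = mex{1,1,1} = 0
G(13) = mex{0,0,0} = 1
G(14) = mex{1,1,1} = 0
G(15) = mex{0,0,0} = 1
G(16) = mex{1,1,1} = 0
G(17) = mex{0,0,0} = 1
G(18) = mex{1,1,1} = 0
G(19) = mex{0,0,0} = 1
G(20) = mex{1,1,1} = 0
G(21) = mex{0,0,0} = 1
G(22) = mex{1,1,1} = 0
G(23) = mex{0,0,0} = 1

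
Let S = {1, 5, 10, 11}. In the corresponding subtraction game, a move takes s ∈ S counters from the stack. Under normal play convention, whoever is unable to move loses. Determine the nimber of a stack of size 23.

1

G(0) = 0
G(1) = mex{0} = 1
G(2) = mex{1} = 0
G(3) = mex{0} = 1
G(4) = mex{1} = 0
G(5) = mex{0,0} = 1
G(6) = mex{1,1} = 0
G(7) = mex{0,0} = 1
G(8) = mex{1,1} = 0
G(9) = mex{0,0} = 1
G(10) = mex{1,1,0} = 2
G(11) = mex{2,0,1,0} = 3
G(12) = mex{3,1,0,1} = 2
G(13) = mex{2,0,1,0} = 3
G(14) = mex{3,1,0,1} = 2
G(15) = mex{2,2,1,0} = 3
G(16) = mex{3,3,0,1} = 2
G(17) = mex{2,2,1,0} = 3
G(18) = mex{3,3,0,1} = 2
G(19) = mex{2,2,1,0} = 3
G(20) = mex{3,3,2,1} = 0
G(21) = mex{0,2,3,2} = 1
G(22) = mex{1,3,2,3} = 0
G(23) = mex{0,2,3,2} = 1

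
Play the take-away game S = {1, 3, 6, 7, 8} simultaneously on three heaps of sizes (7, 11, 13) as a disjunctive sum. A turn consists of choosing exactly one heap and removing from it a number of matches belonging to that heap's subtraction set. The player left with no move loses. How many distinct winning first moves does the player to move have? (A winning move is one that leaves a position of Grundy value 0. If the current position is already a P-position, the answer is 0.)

0

All heaps use S = {1, 3, 6, 7, 8}:
G(0) = 0
G(1) = mex{0} = 1
G(2) = mex{1} = 0
G(3) = mex{0,0} = 1
G(4) = mex{1,1} = 0
G(5) = mex{0,0} = 1
G(6) = mex{1,1,0} = 2
G(7) = mex{2,0,1,0} = 3
G(8) = mex{3,1,0,1,0} = 2
G(9) = mex{2,2,1,0,1} = 3
G(10) = mex{3,3,0,1,0} = 2
G(11) = mex{2,2,1,0,1} = 3
G(12) = mex{3,3,2,1,0} = 4
G(13) = mex{4,2,3,2,1} = 0
Heap A: G(7) = 3.
Heap B: G(11) = 3.
Heap C: G(13) = 0.
Combined Grundy value = 3 ⊕ 3 ⊕ 0 = 0.
A winning move leaves total XOR = 0, i.e. changes one component's Grundy value g to g ⊕ X where X is the current total.
Heap A: target g' = 3⊕0 = 3, but every legal move changes the Grundy value (mex property), so 0 moves.
Heap B: target g' = 3⊕0 = 3, but every legal move changes the Grundy value (mex property), so 0 moves.
Heap C: target g' = 0⊕0 = 0, but every legal move changes the Grundy value (mex property), so 0 moves.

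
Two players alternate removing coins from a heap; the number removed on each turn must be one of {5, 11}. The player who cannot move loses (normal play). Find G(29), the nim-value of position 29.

n :  0  1  2  3  4  5  6  7  8  9 10 11 12 13 14 15 16 17 18 19 20 21 22 23 24 25 26 27 28 29
G :  0  0  0  0  0  1  1  1  1  1  0  2  2  2  2  1  0  0  0  0  0  1  1  1  1  1  0  2  2  2

2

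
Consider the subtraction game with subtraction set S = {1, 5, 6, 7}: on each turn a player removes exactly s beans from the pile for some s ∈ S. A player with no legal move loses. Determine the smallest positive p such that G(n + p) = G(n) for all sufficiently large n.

G(0) = 0
G(1) = mex{0} = 1
G(2) = mex{1} = 0
G(3) = mex{0} = 1
G(4) = mex{1} = 0
G(5) = mex{0,0} = 1
G(6) = mex{1,1,0} = 2
G(7) = mex{2,0,1,0} = 3
G(8) = mex{3,1,0,1} = 2
G(9) = mex{2,0,1,0} = 3
G(10) = mex{3,1,0,1} = 2
G(11) = mex{2,2,1,0} = 3
G(12) = mex{3,3,2,1} = 0
G(13) = mex{0,2,3,2} = 1
G(14) = mex{1,3,2,3} = 0
G(15) = mex{0,2,3,2} = 1
G(16) = mex{1,3,2,3} = 0
G(17) = mex{0,0,3,2} = 1
G(18) = mex{1,1,0,3} = 2
G(19) = mex{2,0,1,0} = 3
G(20) = mex{3,1,0,1} = 2
G(21) = mex{2,0,1,0} = 3
G(22) = mex{3,1,0,1} = 2
G(23) = mex{2,2,1,0} = 3
G(24) = mex{3,3,2,1} = 0
G(25) = mex{0,2,3,2} = 1
G(n+12) = G(n) holds for n = 0,…,6 (a full window of length max(S) = 7), so the sequence is purely periodic with period 12.

12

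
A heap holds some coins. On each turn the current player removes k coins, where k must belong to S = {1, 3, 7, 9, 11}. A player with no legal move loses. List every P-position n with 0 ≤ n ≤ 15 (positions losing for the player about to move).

0, 2, 4, 6, 8, 10, 12, 14

n :  0  1  2  3  4  5  6  7  8  9 10 11 12 13 14 15
G :  0  1  0  1  0  1  0  1  0  1  0  1  0  1  0  1
P-positions are exactly the n with G(n) = 0.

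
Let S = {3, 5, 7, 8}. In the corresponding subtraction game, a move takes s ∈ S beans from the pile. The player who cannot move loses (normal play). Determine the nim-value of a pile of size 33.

0

n :  0  1  2  3  4  5  6  7  8  9 10 11 12 13 14 15 16 17 18 19 20 21 22 23 24 25 26 27 28 29 30 31 32 33
G :  0  0  0  1  1  1  2  2  2  3  3  0  0  0  1  1  1  2  2  2  3  3  0  0  0  1  1  1  2  2  2  3  3  0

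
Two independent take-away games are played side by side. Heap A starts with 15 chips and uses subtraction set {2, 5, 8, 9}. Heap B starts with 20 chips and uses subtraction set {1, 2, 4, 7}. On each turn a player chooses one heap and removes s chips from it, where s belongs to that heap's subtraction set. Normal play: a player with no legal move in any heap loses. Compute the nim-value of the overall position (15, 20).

0

Heap A, S = {2, 5, 8, 9}:
G(0) = 0
G(1) = mex{} = 0
G(2) = mex{0} = 1
G(3) = mex{0} = 1
G(4) = mex{1} = 0
G(5) = mex{1,0} = 2
G(6) = mex{0,0} = 1
G(7) = mex{2,1} = 0
G(8) = mex{1,1,0} = 2
G(9) = mex{0,0,0,0} = 1
G(10) = mex{2,2,1,0} = 3
G(11) = mex{1,1,1,1} = 0
G(12) = mex{3,0,0,1} = 2
G(13) = mex{0,2,2,0} = 1
G(14) = mex{2,1,1,2} = 0
G(15) = mex{1,3,0,1} = 2
G_A(15) = 2.
Heap B, S = {1, 2, 4, 7}:
n :  0  1  2  3  4  5  6  7  8  9 10 11 12 13 14 15 16 17 18 19 20
G :  0  1  2  0  1  2  0  1  2  0  1  2  0  1  2  0  1  2  0  1  2
G_B(20) = 2.
Combined Grundy value = 2 ⊕ 2 = 0.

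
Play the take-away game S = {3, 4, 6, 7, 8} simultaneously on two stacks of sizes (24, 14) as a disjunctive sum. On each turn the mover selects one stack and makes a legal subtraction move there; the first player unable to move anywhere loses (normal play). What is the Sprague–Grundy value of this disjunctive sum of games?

1

All stacks use S = {3, 4, 6, 7, 8}:
G(0) = 0
G(1) = mex{} = 0
G(2) = mex{} = 0
G(3) = mex{0} = 1
G(4) = mex{0,0} = 1
G(5) = mex{0,0} = 1
G(6) = mex{1,0,0} = 2
G(7) = mex{1,1,0,0} = 2
G(8) = mex{1,1,0,0,0} = 2
G(9) = mex{2,1,1,0,0} = 3
G(10) = mex{2,2,1,1,0} = 3
G(11) = mex{2,2,1,1,1} = 0
G(12) = mex{3,2,2,1,1} = 0
G(13) = mex{3,3,2,2,1} = 0
G(14) = mex{0,3,2,2,2} = 1
G(15) = mex{0,0,3,2,2} = 1
G(16) = mex{0,0,3,3,2} = 1
G(17) = mex{1,0,0,3,3} = 2
G(18) = mex{1,1,0,0,3} = 2
G(19) = mex{1,1,0,0,0} = 2
G(20) = mex{2,1,1,0,0} = 3
G(21) = mex{2,2,1,1,0} = 3
G(22) = mex{2,2,1,1,1} = 0
G(23) = mex{3,2,2,1,1} = 0
G(24) = mex{3,3,2,2,1} = 0
Stack A: G(24) = 0.
Stack B: G(14) = 1.
Combined Grundy value = 0 ⊕ 1 = 1.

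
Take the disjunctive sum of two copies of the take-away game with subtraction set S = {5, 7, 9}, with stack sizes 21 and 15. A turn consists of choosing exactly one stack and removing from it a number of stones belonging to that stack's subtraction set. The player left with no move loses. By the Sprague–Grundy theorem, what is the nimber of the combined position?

1

All stacks use S = {5, 7, 9}:
n :  0  1  2  3  4  5  6  7  8  9 10 11 12 13 14 15 16 17 18 19 20 21
G :  0  0  0  0  0  1  1  1  1  1  2  2  2  2  0  0  0  0  0  1  1  1
Stack A: G(21) = 1.
Stack B: G(15) = 0.
Combined Grundy value = 1 ⊕ 0 = 1.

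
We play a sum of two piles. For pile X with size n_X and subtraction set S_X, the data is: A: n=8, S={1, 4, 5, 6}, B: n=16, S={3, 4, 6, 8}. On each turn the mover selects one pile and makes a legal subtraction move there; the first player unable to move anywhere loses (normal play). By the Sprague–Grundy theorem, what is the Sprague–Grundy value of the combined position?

5

Pile A, S = {1, 4, 5, 6}:
n : 0 1 2 3 4 5 6 7 8
G : 0 1 0 1 2 3 2 3 4
G_A(8) = 4.
Pile B, S = {3, 4, 6, 8}:
G(0) = 0
G(1) = mex{} = 0
G(2) = mex{} = 0
G(3) = mex{0} = 1
G(4) = mex{0,0} = 1
G(5) = mex{0,0} = 1
G(6) = mex{1,0,0} = 2
G(7) = mex{1,1,0} = 2
G(8) = mex{1,1,0,0} = 2
G(9) = mex{2,1,1,0} = 3
G(10) = mex{2,2,1,0} = 3
G(11) = mex{2,2,1,1} = 0
G(12) = mex{3,2,2,1} = 0
G(13) = mex{3,3,2,1} = 0
G(14) = mex{0,3,2,2} = 1
G(15) = mex{0,0,3,2} = 1
G(16) = mex{0,0,3,2} = 1
G_B(16) = 1.
Combined Grundy value = 4 ⊕ 1 = 5.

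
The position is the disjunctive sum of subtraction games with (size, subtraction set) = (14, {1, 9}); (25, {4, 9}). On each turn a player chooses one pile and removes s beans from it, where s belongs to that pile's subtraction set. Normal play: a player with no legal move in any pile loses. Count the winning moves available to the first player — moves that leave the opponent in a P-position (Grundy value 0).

4

Pile A, S = {1, 9}:
n :  0  1  2  3  4  5  6  7  8  9 10 11 12 13 14
G :  0  1  0  1  0  1  0  1  0  1  0  1  0  1  0
G_A(14) = 0.
Pile B, S = {4, 9}:
G(0) = 0
G(1) = mex{} = 0
G(2) = mex{} = 0
G(3) = mex{} = 0
G(4) = mex{0} = 1
G(5) = mex{0} = 1
G(6) = mex{0} = 1
G(7) = mex{0} = 1
G(8) = mex{1} = 0
G(9) = mex{1,0} = 2
G(10) = mex{1,0} = 2
G(11) = mex{1,0} = 2
G(12) = mex{0,0} = 1
G(13) = mex{2,1} = 0
G(14) = mex{2,1} = 0
G(15) = mex{2,1} = 0
G(16) = mex{1,1} = 0
G(17) = mex{0,0} = 1
G(18) = mex{0,2} = 1
G(19) = mex{0,2} = 1
G(20) = mex{0,2} = 1
G(21) = mex{1,1} = 0
G(22) = mex{1,0} = 2
G(23) = mex{1,0} = 2
G(24) = mex{1,0} = 2
G(25) = mex{0,0} = 1
G_B(25) = 1.
Combined Grundy value = 0 ⊕ 1 = 1.
A winning move leaves total XOR = 0, i.e. changes one component's Grundy value g to g ⊕ X where X is the current total.
Pile A: need g' = 0⊕1 = 1. Options: 14−1→G=1, 14−9→G=1. Hits: 2.
Pile B: need g' = 1⊕1 = 0. Options: 25−4→G=0, 25−9→G=0. Hits: 2.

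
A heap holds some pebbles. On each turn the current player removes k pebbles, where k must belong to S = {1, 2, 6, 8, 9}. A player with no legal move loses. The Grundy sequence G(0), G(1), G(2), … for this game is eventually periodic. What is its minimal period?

G(0) = 0
G(1) = mex{0} = 1
G(2) = mex{1,0} = 2
G(3) = mex{2,1} = 0
G(4) = mex{0,2} = 1
G(5) = mex{1,0} = 2
G(6) = mex{2,1,0} = 3
G(7) = mex{3,2,1} = 0
G(8) = mex{0,3,2,0} = 1
G(9) = mex{1,0,0,1,0} = 2
G(10) = mex{2,1,1,2,1} = 0
G(11) = mex{0,2,2,0,2} = 1
G(12) = mex{1,0,3,1,0} = 2
G(13) = mex{2,1,0,2,1} = 3
G(14) = mex{3,2,1,3,2} = 0
G(15) = mex{0,3,2,0,3} = 1
G(16) = mex{1,0,0,1,0} = 2
G(17) = mex{2,1,1,2,1} = 0
G(n+7) = G(n) holds for n = 0,…,8 (a full window of length max(S) = 9), so the sequence is purely periodic with period 7.

7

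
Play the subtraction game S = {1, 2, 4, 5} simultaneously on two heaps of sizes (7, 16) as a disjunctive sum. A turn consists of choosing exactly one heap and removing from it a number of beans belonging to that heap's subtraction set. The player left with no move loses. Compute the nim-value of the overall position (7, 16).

0

All heaps use S = {1, 2, 4, 5}:
G(0) = 0
G(1) = mex{0} = 1
G(2) = mex{1,0} = 2
G(3) = mex{2,1} = 0
G(4) = mex{0,2,0} = 1
G(5) = mex{1,0,1,0} = 2
G(6) = mex{2,1,2,1} = 0
G(7) = mex{0,2,0,2} = 1
G(8) = mex{1,0,1,0} = 2
G(9) = mex{2,1,2,1} = 0
G(10) = mex{0,2,0,2} = 1
G(11) = mex{1,0,1,0} = 2
G(12) = mex{2,1,2,1} = 0
G(13) = mex{0,2,0,2} = 1
G(14) = mex{1,0,1,0} = 2
G(15) = mex{2,1,2,1} = 0
G(16) = mex{0,2,0,2} = 1
Heap A: G(7) = 1.
Heap B: G(16) = 1.
Combined Grundy value = 1 ⊕ 1 = 0.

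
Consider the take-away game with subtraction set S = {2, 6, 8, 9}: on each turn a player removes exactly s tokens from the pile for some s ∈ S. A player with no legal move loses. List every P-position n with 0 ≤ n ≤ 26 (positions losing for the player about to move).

n :  0  1  2  3  4  5  6  7  8  9 10 11 12 13 14 15 16 17 18 19 20 21 22 23 24 25 26
G :  0  0  1  1  0  0  1  1  2  2  3  3  2  2  3  0  0  1  1  0  0  1  1  2  2  3  3
P-positions are exactly the n with G(n) = 0.

0, 1, 4, 5, 15, 16, 19, 20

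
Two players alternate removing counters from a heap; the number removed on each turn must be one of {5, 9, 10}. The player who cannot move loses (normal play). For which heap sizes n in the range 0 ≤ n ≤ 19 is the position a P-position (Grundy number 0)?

n :  0  1  2  3  4  5  6  7  8  9 10 11 12 13 14 15 16 17 18 19
G :  0  0  0  0  0  1  1  1  1  1  2  2  2  2  2  0  0  0  0  0
P-positions are exactly the n with G(n) = 0.

0, 1, 2, 3, 4, 15, 16, 17, 18, 19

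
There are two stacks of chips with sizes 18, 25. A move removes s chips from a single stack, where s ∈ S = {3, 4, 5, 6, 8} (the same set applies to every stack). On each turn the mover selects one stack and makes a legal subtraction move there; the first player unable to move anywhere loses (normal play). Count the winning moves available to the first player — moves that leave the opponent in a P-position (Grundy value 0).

4

All stacks use S = {3, 4, 5, 6, 8}:
G(0) = 0
G(1) = mex{} = 0
G(2) = mex{} = 0
G(3) = mex{0} = 1
G(4) = mex{0,0} = 1
G(5) = mex{0,0,0} = 1
G(6) = mex{1,0,0,0} = 2
G(7) = mex{1,1,0,0} = 2
G(8) = mex{1,1,1,0,0} = 2
G(9) = mex{2,1,1,1,0} = 3
G(10) = mex{2,2,1,1,0} = 3
G(11) = mex{2,2,2,1,1} = 0
G(12) = mex{3,2,2,2,1} = 0
G(13) = mex{3,3,2,2,1} = 0
G(14) = mex{0,3,3,2,2} = 1
G(15) = mex{0,0,3,3,2} = 1
G(16) = mex{0,0,0,3,2} = 1
G(17) = mex{1,0,0,0,3} = 2
G(18) = mex{1,1,0,0,3} = 2
G(19) = mex{1,1,1,0,0} = 2
G(20) = mex{2,1,1,1,0} = 3
G(21) = mex{2,2,1,1,0} = 3
G(22) = mex{2,2,2,1,1} = 0
G(23) = mex{3,2,2,2,1} = 0
G(24) = mex{3,3,2,2,1} = 0
G(25) = mex{0,3,3,2,2} = 1
Stack A: G(18) = 2.
Stack B: G(25) = 1.
Combined Grundy value = 2 ⊕ 1 = 3.
A winning move leaves total XOR = 0, i.e. changes one component's Grundy value g to g ⊕ X where X is the current total.
Stack A: need g' = 2⊕3 = 1. Options: 18−3→G=1, 18−4→G=1, 18−5→G=0, 18−6→G=0, 18−8→G=3. Hits: 2.
Stack B: need g' = 1⊕3 = 2. Options: 25−3→G=0, 25−4→G=3, 25−5→G=3, 25−6→G=2, 25−8→G=2. Hits: 2.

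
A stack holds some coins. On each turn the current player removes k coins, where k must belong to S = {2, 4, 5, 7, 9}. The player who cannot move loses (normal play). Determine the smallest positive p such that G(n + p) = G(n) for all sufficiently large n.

n :  0  1  2  3  4  5  6  7  8  9 10 11 12 13 14 15 16 17 18 19 20 21 22 23
G :  0  0  1  1  2  2  3  3  4  4  5  0  0  1  1  2  2  3  3  4  4  5  0  0
G(n+11) = G(n) holds for n = 0,…,8 (a full window of length max(S) = 9), so the sequence is purely periodic with period 11.

11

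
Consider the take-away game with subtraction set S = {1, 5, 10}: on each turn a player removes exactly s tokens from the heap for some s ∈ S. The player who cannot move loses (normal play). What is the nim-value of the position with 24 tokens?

1

n :  0  1  2  3  4  5  6  7  8  9 10 11 12 13 14 15 16 17 18 19 20 21 22 23 24
G :  0  1  0  1  0  1  0  1  0  1  2  3  2  3  2  0  1  0  1  0  1  0  1  0  1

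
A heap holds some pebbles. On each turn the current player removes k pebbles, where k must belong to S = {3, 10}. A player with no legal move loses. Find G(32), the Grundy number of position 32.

G(0) = 0
G(1) = mex{} = 0
G(2) = mex{} = 0
G(3) = mex{0} = 1
G(4) = mex{0} = 1
G(5) = mex{0} = 1
G(6) = mex{1} = 0
G(7) = mex{1} = 0
G(8) = mex{1} = 0
G(9) = mex{0} = 1
G(10) = mex{0,0} = 1
G(11) = mex{0,0} = 1
G(12) = mex{1,0} = 2
G(13) = mex{1,1} = 0
G(14) = mex{1,1} = 0
G(15) = mex{2,1} = 0
G(16) = mex{0,0} = 1
G(17) = mex{0,0} = 1
G(18) = mex{0,0} = 1
G(19) = mex{1,1} = 0
G(20) = mex{1,1} = 0
G(21) = mex{1,1} = 0
G(22) = mex{0,2} = 1
G(23) = mex{0,0} = 1
G(24) = mex{0,0} = 1
G(25) = mex{1,0} = 2
G(26) = mex{1,1} = 0
G(27) = mex{1,1} = 0
G(28) = mex{2,1} = 0
G(29) = mex{0,0} = 1
G(30) = mex{0,0} = 1
G(31) = mex{0,0} = 1
G(32) = mex{1,1} = 0

0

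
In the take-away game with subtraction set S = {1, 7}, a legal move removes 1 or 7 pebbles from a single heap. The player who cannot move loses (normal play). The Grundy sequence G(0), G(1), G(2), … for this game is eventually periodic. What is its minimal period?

G(0) = 0
G(1) = mex{0} = 1
G(2) = mex{1} = 0
G(3) = mex{0} = 1
G(4) = mex{1} = 0
G(5) = mex{0} = 1
G(6) = mex{1} = 0
G(7) = mex{0,0} = 1
G(8) = mex{1,1} = 0
G(9) = mex{0,0} = 1
G(10) = mex{1,1} = 0
G(11) = mex{0,0} = 1
G(12) = mex{1,1} = 0
G(13) = mex{0,0} = 1
G(14) = mex{1,1} = 0
G(n+2) = G(n) holds for n = 0,…,6 (a full window of length max(S) = 7), so the sequence is purely periodic with period 2.

2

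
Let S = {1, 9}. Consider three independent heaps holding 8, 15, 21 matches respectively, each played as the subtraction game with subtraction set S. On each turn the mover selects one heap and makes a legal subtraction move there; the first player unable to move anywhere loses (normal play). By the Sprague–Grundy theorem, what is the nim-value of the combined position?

0

All heaps use S = {1, 9}:
G(0) = 0
G(1) = mex{0} = 1
G(2) = mex{1} = 0
G(3) = mex{0} = 1
G(4) = mex{1} = 0
G(5) = mex{0} = 1
G(6) = mex{1} = 0
G(7) = mex{0} = 1
G(8) = mex{1} = 0
G(9) = mex{0,0} = 1
G(10) = mex{1,1} = 0
G(11) = mex{0,0} = 1
G(12) = mex{1,1} = 0
G(13) = mex{0,0} = 1
G(14) = mex{1,1} = 0
G(15) = mex{0,0} = 1
G(16) = mex{1,1} = 0
G(17) = mex{0,0} = 1
G(18) = mex{1,1} = 0
G(19) = mex{0,0} = 1
G(20) = mex{1,1} = 0
G(21) = mex{0,0} = 1
Heap A: G(8) = 0.
Heap B: G(15) = 1.
Heap C: G(21) = 1.
Combined Grundy value = 0 ⊕ 1 ⊕ 1 = 0.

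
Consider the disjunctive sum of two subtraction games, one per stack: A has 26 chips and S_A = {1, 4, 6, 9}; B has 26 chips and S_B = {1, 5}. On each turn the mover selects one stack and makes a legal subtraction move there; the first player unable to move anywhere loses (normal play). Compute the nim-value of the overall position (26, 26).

1

Stack A, S = {1, 4, 6, 9}:
n :  0  1  2  3  4  5  6  7  8  9 10 11 12 13 14 15 16 17 18 19 20 21 22 23 24 25 26
G :  0  1  0  1  2  0  1  0  1  2  0  1  0  1  2  0  1  0  1  2  0  1  0  1  2  0  1
G_A(26) = 1.
Stack B, S = {1, 5}:
n :  0  1  2  3  4  5  6  7  8  9 10 11 12 13 14 15 16 17 18 19 20 21 22 23 24 25 26
G :  0  1  0  1  0  1  0  1  0  1  0  1  0  1  0  1  0  1  0  1  0  1  0  1  0  1  0
G_B(26) = 0.
Combined Grundy value = 1 ⊕ 0 = 1.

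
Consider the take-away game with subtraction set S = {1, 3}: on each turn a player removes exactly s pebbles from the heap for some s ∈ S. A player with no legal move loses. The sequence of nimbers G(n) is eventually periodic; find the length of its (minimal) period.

n :  0  1  2  3  4  5  6  7  8  9 10 11 12 13 14
G :  0  1  0  1  0  1  0  1  0  1  0  1  0  1  0
G(n+2) = G(n) holds for n = 0,…,2 (a full window of length max(S) = 3), so the sequence is purely periodic with period 2.

2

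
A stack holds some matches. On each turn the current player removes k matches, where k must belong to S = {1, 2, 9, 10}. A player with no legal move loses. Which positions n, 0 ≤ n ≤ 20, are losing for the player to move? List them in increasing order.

0, 3, 6, 11, 14, 17

n :  0  1  2  3  4  5  6  7  8  9 10 11 12 13 14 15 16 17 18 19 20
G :  0  1  2  0  1  2  0  1  2  3  4  0  1  2  0  1  2  0  1  2  3
P-positions are exactly the n with G(n) = 0.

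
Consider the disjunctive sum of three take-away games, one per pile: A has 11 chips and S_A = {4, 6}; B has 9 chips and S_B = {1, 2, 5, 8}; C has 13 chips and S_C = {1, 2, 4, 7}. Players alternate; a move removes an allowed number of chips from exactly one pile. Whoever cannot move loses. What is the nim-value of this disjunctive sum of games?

Pile A, S = {4, 6}:
G(0) = 0
G(1) = mex{} = 0
G(2) = mex{} = 0
G(3) = mex{} = 0
G(4) = mex{0} = 1
G(5) = mex{0} = 1
G(6) = mex{0,0} = 1
G(7) = mex{0,0} = 1
G(8) = mex{1,0} = 2
G(9) = mex{1,0} = 2
G(10) = mex{1,1} = 0
G(11) = mex{1,1} = 0
G_A(11) = 0.
Pile B, S = {1, 2, 5, 8}:
n : 0 1 2 3 4 5 6 7 8 9
G : 0 1 2 0 1 2 0 1 2 0
G_B(9) = 0.
Pile C, S = {1, 2, 4, 7}:
n :  0  1  2  3  4  5  6  7  8  9 10 11 12 13
G :  0  1  2  0  1  2  0  1  2  0  1  2  0  1
G_C(13) = 1.
Combined Grundy value = 0 ⊕ 0 ⊕ 1 = 1.

1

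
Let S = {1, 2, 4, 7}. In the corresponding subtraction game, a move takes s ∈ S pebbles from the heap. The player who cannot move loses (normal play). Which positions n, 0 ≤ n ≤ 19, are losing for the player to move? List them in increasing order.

G(0) = 0
G(1) = mex{0} = 1
G(2) = mex{1,0} = 2
G(3) = mex{2,1} = 0
G(4) = mex{0,2,0} = 1
G(5) = mex{1,0,1} = 2
G(6) = mex{2,1,2} = 0
G(7) = mex{0,2,0,0} = 1
G(8) = mex{1,0,1,1} = 2
G(9) = mex{2,1,2,2} = 0
G(10) = mex{0,2,0,0} = 1
G(11) = mex{1,0,1,1} = 2
G(12) = mex{2,1,2,2} = 0
G(13) = mex{0,2,0,0} = 1
G(14) = mex{1,0,1,1} = 2
G(15) = mex{2,1,2,2} = 0
G(16) = mex{0,2,0,0} = 1
G(17) = mex{1,0,1,1} = 2
G(18) = mex{2,1,2,2} = 0
G(19) = mex{0,2,0,0} = 1
P-positions are exactly the n with G(n) = 0.

0, 3, 6, 9, 12, 15, 18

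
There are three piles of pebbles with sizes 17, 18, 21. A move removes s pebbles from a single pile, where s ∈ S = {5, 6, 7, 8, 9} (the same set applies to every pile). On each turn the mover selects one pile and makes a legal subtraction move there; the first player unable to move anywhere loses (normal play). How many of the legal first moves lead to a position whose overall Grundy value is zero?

All piles use S = {5, 6, 7, 8, 9}:
n :  0  1  2  3  4  5  6  7  8  9 10 11 12 13 14 15 16 17 18 19 20 21
G :  0  0  0  0  0  1  1  1  1  1  2  2  2  2  0  0  0  0  0  1  1  1
Pile A: G(17) = 0.
Pile B: G(18) = 0.
Pile C: G(21) = 1.
Combined Grundy value = 0 ⊕ 0 ⊕ 1 = 1.
A winning move leaves total XOR = 0, i.e. changes one component's Grundy value g to g ⊕ X where X is the current total.
Pile A: need g' = 0⊕1 = 1. Options: 17−5→G=2, 17−6→G=2, 17−7→G=2, 17−8→G=1, 17−9→G=1. Hits: 2.
Pile B: need g' = 0⊕1 = 1. Options: 18−5→G=2, 18−6→G=2, 18−7→G=2, 18−8→G=2, 18−9→G=1. Hits: 1.
Pile C: need g' = 1⊕1 = 0. Options: 21−5→G=0, 21−6→G=0, 21−7→G=0, 21−8→G=2, 21−9→G=2. Hits: 3.

6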